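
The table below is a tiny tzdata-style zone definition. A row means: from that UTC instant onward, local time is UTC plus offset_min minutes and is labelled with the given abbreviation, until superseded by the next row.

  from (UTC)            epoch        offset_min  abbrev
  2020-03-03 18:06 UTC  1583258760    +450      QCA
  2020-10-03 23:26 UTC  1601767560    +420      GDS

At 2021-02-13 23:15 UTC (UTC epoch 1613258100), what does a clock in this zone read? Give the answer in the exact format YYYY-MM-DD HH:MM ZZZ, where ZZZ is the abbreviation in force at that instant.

Query: 2021-02-13 23:15 UTC
Rule 2/2 (GDS, +07:00): 2020-10-03 23:26 UTC ≤ query < +∞
23·60 + 15 + 420 = 1815 min
1815 = 1·1440 + 375; 375 = 6·60 + 15 → 06:15, 2021-02-13 + 1 day = 2021-02-14
→ 2021-02-14 06:15 GDS

2021-02-14 06:15 GDS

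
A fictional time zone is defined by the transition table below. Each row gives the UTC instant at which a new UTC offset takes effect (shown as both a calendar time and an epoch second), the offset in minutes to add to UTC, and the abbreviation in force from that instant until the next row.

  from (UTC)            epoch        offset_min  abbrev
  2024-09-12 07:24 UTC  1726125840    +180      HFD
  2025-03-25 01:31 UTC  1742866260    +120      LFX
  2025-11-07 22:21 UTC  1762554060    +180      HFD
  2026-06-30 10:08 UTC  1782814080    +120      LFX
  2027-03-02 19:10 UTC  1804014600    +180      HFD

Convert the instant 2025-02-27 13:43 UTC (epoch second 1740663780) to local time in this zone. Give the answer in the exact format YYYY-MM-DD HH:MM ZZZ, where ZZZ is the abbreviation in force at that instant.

2025-02-27 16:43 HFD

Query: 2025-02-27 13:43 UTC
Rule 1/5 (HFD, +03:00): 2024-09-12 07:24 UTC ≤ query < 2025-03-25 01:31 UTC
13·60 + 43 + 180 = 1003 min
1003 = 0·1440 + 1003; 1003 = 16·60 + 43 → 16:43, same day
→ 2025-02-27 16:43 HFD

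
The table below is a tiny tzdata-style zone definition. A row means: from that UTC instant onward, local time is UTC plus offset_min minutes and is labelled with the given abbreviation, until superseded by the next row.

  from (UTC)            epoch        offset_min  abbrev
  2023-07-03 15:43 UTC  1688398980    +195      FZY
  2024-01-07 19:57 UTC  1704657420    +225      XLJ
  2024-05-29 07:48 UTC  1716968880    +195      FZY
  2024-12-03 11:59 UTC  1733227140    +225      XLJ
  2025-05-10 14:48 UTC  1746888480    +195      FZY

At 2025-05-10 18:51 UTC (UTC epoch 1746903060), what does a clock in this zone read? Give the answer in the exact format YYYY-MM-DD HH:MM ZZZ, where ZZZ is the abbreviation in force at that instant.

2025-05-10 22:06 FZY

Query: 2025-05-10 18:51 UTC
Rule 5/5 (FZY, +03:15): 2025-05-10 14:48 UTC ≤ query < +∞
18·60 + 51 + 195 = 1326 min
1326 = 0·1440 + 1326; 1326 = 22·60 + 6 → 22:06, same day
→ 2025-05-10 22:06 FZY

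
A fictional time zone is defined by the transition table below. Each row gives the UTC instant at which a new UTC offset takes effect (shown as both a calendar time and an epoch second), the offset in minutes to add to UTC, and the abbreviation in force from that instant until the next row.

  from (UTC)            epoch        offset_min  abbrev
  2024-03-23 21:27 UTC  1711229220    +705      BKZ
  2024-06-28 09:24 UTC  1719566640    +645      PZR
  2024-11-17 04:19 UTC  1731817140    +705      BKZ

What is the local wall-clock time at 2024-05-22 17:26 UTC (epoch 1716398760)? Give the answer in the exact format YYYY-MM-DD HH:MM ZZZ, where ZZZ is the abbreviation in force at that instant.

Query: 2024-05-22 17:26 UTC
Rule 1/3 (BKZ, +11:45): 2024-03-23 21:27 UTC ≤ query < 2024-06-28 09:24 UTC
17·60 + 26 + 705 = 1751 min
1751 = 1·1440 + 311; 311 = 5·60 + 11 → 05:11, 2024-05-22 + 1 day = 2024-05-23
→ 2024-05-23 05:11 BKZ

2024-05-23 05:11 BKZ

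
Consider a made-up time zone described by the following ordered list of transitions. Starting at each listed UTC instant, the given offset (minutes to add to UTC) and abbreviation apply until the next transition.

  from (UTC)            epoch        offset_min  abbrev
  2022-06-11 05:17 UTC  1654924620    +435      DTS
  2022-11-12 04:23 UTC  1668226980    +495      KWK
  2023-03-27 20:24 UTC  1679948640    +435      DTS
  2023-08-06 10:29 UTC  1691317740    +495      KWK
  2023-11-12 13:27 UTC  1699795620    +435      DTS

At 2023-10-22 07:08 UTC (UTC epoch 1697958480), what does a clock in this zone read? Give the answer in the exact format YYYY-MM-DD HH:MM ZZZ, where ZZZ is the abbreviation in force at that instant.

Query: 2023-10-22 07:08 UTC
Rule 4/5 (KWK, +08:15): 2023-08-06 10:29 UTC ≤ query < 2023-11-12 13:27 UTC
7·60 + 8 + 495 = 923 min
923 = 0·1440 + 923; 923 = 15·60 + 23 → 15:23, same day
→ 2023-10-22 15:23 KWK

2023-10-22 15:23 KWK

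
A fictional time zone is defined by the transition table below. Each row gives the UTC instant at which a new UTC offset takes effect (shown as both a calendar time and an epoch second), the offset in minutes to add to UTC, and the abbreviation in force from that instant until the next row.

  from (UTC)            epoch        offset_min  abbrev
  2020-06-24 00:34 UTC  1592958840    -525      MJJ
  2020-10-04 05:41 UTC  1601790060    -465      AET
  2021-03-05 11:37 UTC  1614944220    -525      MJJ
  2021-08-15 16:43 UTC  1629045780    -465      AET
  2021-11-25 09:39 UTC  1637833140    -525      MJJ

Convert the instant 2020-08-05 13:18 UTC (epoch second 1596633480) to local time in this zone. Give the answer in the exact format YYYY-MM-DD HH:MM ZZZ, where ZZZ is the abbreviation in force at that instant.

Query: 2020-08-05 13:18 UTC
Rule 1/5 (MJJ, -08:45): 2020-06-24 00:34 UTC ≤ query < 2020-10-04 05:41 UTC
13·60 + 18 - 525 = 273 min
273 = 0·1440 + 273; 273 = 4·60 + 33 → 04:33, same day
→ 2020-08-05 04:33 MJJ

2020-08-05 04:33 MJJ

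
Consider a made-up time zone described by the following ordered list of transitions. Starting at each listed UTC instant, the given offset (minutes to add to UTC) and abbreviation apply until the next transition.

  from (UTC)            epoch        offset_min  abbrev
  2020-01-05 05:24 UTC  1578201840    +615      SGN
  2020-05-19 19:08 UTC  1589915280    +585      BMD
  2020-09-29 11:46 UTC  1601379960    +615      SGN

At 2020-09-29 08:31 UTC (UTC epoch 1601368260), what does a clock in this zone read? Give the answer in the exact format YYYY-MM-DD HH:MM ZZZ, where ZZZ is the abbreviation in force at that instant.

2020-09-29 18:16 BMD

Query: 2020-09-29 08:31 UTC
Rule 2/3 (BMD, +09:45): 2020-05-19 19:08 UTC ≤ query < 2020-09-29 11:46 UTC
8·60 + 31 + 585 = 1096 min
1096 = 0·1440 + 1096; 1096 = 18·60 + 16 → 18:16, same day
→ 2020-09-29 18:16 BMD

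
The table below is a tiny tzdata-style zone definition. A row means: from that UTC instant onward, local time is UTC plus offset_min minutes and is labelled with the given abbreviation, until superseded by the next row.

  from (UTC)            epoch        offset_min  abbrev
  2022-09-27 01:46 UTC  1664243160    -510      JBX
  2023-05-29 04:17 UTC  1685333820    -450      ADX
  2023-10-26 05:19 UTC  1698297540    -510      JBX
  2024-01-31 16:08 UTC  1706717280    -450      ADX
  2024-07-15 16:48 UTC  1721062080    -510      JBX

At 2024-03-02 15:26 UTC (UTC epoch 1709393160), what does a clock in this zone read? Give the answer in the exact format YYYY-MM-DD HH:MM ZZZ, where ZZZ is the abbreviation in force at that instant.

Query: 2024-03-02 15:26 UTC
Rule 4/5 (ADX, -07:30): 2024-01-31 16:08 UTC ≤ query < 2024-07-15 16:48 UTC
15·60 + 26 - 450 = 476 min
476 = 0·1440 + 476; 476 = 7·60 + 56 → 07:56, same day
→ 2024-03-02 07:56 ADX

2024-03-02 07:56 ADX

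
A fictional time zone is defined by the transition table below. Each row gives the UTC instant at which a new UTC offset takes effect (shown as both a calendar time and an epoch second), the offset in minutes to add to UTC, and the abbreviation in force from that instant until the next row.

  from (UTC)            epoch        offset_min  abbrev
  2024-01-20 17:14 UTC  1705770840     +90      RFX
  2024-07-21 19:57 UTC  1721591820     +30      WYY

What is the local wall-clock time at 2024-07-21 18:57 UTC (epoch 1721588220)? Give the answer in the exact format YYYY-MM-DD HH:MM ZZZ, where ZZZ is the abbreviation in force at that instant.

2024-07-21 20:27 RFX

Query: 2024-07-21 18:57 UTC
Rule 1/2 (RFX, +01:30): 2024-01-20 17:14 UTC ≤ query < 2024-07-21 19:57 UTC
18·60 + 57 + 90 = 1227 min
1227 = 0·1440 + 1227; 1227 = 20·60 + 27 → 20:27, same day
→ 2024-07-21 20:27 RFX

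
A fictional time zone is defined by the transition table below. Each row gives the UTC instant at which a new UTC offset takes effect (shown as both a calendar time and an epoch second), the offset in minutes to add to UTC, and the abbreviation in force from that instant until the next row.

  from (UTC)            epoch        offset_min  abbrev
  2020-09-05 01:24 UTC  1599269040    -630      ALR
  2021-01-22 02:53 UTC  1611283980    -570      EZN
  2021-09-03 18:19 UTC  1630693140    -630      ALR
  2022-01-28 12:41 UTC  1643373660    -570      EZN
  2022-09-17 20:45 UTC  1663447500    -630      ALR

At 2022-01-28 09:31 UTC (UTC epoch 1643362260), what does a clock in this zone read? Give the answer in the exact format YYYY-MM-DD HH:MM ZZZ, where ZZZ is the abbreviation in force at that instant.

2022-01-27 23:01 ALR

Query: 2022-01-28 09:31 UTC
Rule 3/5 (ALR, -10:30): 2021-09-03 18:19 UTC ≤ query < 2022-01-28 12:41 UTC
9·60 + 31 - 630 = -59 min
-59 = -1·1440 + 1381; 1381 = 23·60 + 1 → 23:01, 2022-01-28 - 1 day = 2022-01-27
→ 2022-01-27 23:01 ALR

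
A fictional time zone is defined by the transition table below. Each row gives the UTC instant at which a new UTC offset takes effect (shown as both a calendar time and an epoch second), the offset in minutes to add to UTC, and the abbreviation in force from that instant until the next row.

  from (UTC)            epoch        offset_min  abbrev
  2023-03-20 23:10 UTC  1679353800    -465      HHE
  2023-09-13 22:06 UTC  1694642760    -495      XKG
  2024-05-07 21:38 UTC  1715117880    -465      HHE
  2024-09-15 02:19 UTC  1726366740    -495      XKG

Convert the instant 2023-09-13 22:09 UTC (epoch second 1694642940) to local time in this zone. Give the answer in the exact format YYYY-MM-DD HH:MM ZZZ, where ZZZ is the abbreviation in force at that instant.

Query: 2023-09-13 22:09 UTC
Rule 2/4 (XKG, -08:15): 2023-09-13 22:06 UTC ≤ query < 2024-05-07 21:38 UTC
22·60 + 9 - 495 = 834 min
834 = 0·1440 + 834; 834 = 13·60 + 54 → 13:54, same day
→ 2023-09-13 13:54 XKG

2023-09-13 13:54 XKG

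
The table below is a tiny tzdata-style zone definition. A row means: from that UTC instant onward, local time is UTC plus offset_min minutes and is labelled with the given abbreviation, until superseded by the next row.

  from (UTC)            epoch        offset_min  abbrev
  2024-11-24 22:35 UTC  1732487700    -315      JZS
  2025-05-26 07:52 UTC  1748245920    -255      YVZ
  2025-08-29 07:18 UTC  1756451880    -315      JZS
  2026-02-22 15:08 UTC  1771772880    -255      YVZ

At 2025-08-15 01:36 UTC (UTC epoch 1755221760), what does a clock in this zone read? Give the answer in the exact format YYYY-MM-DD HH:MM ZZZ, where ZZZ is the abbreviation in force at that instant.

2025-08-14 21:21 YVZ

Query: 2025-08-15 01:36 UTC
Rule 2/4 (YVZ, -04:15): 2025-05-26 07:52 UTC ≤ query < 2025-08-29 07:18 UTC
1·60 + 36 - 255 = -159 min
-159 = -1·1440 + 1281; 1281 = 21·60 + 21 → 21:21, 2025-08-15 - 1 day = 2025-08-14
→ 2025-08-14 21:21 YVZ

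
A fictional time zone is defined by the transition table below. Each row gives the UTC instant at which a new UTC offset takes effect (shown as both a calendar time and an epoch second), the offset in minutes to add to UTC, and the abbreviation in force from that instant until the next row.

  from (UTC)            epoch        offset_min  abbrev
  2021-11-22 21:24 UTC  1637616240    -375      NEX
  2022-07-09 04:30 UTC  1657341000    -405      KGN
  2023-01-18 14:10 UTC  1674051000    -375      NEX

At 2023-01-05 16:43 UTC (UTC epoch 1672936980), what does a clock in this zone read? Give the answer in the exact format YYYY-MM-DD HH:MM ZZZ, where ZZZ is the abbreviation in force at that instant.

2023-01-05 09:58 KGN

Query: 2023-01-05 16:43 UTC
Rule 2/3 (KGN, -06:45): 2022-07-09 04:30 UTC ≤ query < 2023-01-18 14:10 UTC
16·60 + 43 - 405 = 598 min
598 = 0·1440 + 598; 598 = 9·60 + 58 → 09:58, same day
→ 2023-01-05 09:58 KGN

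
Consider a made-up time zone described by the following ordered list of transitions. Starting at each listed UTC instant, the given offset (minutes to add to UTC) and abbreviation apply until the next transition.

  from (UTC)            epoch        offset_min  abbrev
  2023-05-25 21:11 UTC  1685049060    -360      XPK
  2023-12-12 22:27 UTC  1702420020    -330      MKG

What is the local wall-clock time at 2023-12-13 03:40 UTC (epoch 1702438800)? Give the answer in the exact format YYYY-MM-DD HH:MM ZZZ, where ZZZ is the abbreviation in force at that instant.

Query: 2023-12-13 03:40 UTC
Rule 2/2 (MKG, -05:30): 2023-12-12 22:27 UTC ≤ query < +∞
3·60 + 40 - 330 = -110 min
-110 = -1·1440 + 1330; 1330 = 22·60 + 10 → 22:10, 2023-12-13 - 1 day = 2023-12-12
→ 2023-12-12 22:10 MKG

2023-12-12 22:10 MKG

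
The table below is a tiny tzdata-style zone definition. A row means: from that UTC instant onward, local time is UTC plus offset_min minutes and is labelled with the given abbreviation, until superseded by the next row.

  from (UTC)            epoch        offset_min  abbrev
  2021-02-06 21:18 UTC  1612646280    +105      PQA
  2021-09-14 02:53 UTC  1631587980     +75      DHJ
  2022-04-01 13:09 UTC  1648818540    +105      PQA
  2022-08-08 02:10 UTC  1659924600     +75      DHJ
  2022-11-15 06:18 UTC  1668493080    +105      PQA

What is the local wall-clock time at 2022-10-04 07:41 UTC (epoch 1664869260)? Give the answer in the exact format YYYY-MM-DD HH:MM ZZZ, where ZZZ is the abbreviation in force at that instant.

2022-10-04 08:56 DHJ

Query: 2022-10-04 07:41 UTC
Rule 4/5 (DHJ, +01:15): 2022-08-08 02:10 UTC ≤ query < 2022-11-15 06:18 UTC
7·60 + 41 + 75 = 536 min
536 = 0·1440 + 536; 536 = 8·60 + 56 → 08:56, same day
→ 2022-10-04 08:56 DHJ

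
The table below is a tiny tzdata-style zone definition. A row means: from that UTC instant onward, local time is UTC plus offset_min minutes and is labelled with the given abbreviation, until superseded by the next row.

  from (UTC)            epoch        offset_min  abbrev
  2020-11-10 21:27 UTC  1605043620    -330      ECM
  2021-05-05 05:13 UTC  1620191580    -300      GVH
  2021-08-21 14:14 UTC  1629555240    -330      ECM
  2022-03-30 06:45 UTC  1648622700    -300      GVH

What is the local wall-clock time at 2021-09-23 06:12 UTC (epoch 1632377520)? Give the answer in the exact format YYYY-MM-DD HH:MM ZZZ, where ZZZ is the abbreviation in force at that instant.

2021-09-23 00:42 ECM

Query: 2021-09-23 06:12 UTC
Rule 3/4 (ECM, -05:30): 2021-08-21 14:14 UTC ≤ query < 2022-03-30 06:45 UTC
6·60 + 12 - 330 = 42 min
42 = 0·1440 + 42; 42 = 0·60 + 42 → 00:42, same day
→ 2021-09-23 00:42 ECM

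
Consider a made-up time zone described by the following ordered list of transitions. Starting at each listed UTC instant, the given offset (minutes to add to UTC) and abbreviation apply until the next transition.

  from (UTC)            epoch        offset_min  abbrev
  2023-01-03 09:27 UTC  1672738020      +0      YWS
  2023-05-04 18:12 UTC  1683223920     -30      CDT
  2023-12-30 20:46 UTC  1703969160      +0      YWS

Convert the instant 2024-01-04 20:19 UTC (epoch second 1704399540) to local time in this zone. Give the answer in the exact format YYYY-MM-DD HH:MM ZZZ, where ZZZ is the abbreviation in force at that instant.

Query: 2024-01-04 20:19 UTC
Rule 3/3 (YWS, +00:00): 2023-12-30 20:46 UTC ≤ query < +∞
20·60 + 19 + 0 = 1219 min
1219 = 0·1440 + 1219; 1219 = 20·60 + 19 → 20:19, same day
→ 2024-01-04 20:19 YWS

2024-01-04 20:19 YWS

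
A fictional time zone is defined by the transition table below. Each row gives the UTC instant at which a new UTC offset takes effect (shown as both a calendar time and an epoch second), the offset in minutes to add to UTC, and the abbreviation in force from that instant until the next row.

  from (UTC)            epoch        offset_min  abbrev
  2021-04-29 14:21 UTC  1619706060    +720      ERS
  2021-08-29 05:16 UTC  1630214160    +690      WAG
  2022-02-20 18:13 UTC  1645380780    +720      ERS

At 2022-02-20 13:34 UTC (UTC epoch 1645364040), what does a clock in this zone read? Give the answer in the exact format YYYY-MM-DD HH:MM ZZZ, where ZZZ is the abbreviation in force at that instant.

2022-02-21 01:04 WAG

Query: 2022-02-20 13:34 UTC
Rule 2/3 (WAG, +11:30): 2021-08-29 05:16 UTC ≤ query < 2022-02-20 18:13 UTC
13·60 + 34 + 690 = 1504 min
1504 = 1·1440 + 64; 64 = 1·60 + 4 → 01:04, 2022-02-20 + 1 day = 2022-02-21
→ 2022-02-21 01:04 WAG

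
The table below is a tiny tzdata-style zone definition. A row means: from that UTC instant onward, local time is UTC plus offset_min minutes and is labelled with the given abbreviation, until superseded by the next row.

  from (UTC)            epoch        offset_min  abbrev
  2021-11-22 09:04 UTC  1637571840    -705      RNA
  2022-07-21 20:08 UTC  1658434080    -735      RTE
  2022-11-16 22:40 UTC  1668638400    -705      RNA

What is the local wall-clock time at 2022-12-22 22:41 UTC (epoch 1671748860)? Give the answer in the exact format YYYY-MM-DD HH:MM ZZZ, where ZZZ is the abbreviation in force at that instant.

Query: 2022-12-22 22:41 UTC
Rule 3/3 (RNA, -11:45): 2022-11-16 22:40 UTC ≤ query < +∞
22·60 + 41 - 705 = 656 min
656 = 0·1440 + 656; 656 = 10·60 + 56 → 10:56, same day
→ 2022-12-22 10:56 RNA

2022-12-22 10:56 RNA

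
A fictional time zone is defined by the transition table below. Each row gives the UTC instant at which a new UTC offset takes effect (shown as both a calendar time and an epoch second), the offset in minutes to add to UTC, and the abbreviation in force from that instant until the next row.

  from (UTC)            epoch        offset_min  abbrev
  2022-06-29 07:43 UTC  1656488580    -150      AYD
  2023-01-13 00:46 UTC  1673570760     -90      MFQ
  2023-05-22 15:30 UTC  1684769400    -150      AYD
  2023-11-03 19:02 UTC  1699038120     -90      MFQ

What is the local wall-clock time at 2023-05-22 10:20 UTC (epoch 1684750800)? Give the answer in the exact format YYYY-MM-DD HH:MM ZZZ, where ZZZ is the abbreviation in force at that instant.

Query: 2023-05-22 10:20 UTC
Rule 2/4 (MFQ, -01:30): 2023-01-13 00:46 UTC ≤ query < 2023-05-22 15:30 UTC
10·60 + 20 - 90 = 530 min
530 = 0·1440 + 530; 530 = 8·60 + 50 → 08:50, same day
→ 2023-05-22 08:50 MFQ

2023-05-22 08:50 MFQ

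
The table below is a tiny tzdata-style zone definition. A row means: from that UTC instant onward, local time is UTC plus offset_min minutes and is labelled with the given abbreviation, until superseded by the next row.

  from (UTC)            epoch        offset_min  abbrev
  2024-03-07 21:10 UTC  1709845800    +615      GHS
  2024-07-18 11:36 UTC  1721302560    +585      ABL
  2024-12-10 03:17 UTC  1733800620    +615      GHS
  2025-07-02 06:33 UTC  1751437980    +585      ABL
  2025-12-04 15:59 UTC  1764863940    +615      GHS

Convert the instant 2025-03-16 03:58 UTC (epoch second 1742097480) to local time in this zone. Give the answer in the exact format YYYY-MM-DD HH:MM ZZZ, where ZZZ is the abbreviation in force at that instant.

Query: 2025-03-16 03:58 UTC
Rule 3/5 (GHS, +10:15): 2024-12-10 03:17 UTC ≤ query < 2025-07-02 06:33 UTC
3·60 + 58 + 615 = 853 min
853 = 0·1440 + 853; 853 = 14·60 + 13 → 14:13, same day
→ 2025-03-16 14:13 GHS

2025-03-16 14:13 GHS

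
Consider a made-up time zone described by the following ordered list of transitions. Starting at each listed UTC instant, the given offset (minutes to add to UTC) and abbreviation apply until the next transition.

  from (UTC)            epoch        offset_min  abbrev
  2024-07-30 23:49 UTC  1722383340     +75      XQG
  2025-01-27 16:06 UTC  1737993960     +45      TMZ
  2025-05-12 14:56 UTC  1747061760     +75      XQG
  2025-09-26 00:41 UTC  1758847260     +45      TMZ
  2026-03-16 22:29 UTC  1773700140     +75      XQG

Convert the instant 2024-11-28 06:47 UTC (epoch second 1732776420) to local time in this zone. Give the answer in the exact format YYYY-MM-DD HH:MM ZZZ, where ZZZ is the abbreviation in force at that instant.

2024-11-28 08:02 XQG

Query: 2024-11-28 06:47 UTC
Rule 1/5 (XQG, +01:15): 2024-07-30 23:49 UTC ≤ query < 2025-01-27 16:06 UTC
6·60 + 47 + 75 = 482 min
482 = 0·1440 + 482; 482 = 8·60 + 2 → 08:02, same day
→ 2024-11-28 08:02 XQG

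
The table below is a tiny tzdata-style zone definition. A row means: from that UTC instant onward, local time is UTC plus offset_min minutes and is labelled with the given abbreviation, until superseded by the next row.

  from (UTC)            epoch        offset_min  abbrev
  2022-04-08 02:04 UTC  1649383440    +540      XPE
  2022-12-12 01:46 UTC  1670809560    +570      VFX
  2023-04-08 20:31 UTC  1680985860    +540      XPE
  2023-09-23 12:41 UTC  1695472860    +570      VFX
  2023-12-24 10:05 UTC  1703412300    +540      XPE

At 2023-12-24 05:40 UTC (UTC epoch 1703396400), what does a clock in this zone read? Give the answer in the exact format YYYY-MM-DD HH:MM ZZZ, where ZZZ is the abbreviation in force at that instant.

2023-12-24 15:10 VFX

Query: 2023-12-24 05:40 UTC
Rule 4/5 (VFX, +09:30): 2023-09-23 12:41 UTC ≤ query < 2023-12-24 10:05 UTC
5·60 + 40 + 570 = 910 min
910 = 0·1440 + 910; 910 = 15·60 + 10 → 15:10, same day
→ 2023-12-24 15:10 VFX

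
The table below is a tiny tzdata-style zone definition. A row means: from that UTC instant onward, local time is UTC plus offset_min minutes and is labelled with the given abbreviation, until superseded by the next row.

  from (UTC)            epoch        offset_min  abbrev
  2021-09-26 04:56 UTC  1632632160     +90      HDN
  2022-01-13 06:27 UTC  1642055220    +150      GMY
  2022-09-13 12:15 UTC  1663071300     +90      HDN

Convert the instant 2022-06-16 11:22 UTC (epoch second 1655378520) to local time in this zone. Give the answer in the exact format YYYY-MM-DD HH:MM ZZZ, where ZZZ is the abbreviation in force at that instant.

2022-06-16 13:52 GMY

Query: 2022-06-16 11:22 UTC
Rule 2/3 (GMY, +02:30): 2022-01-13 06:27 UTC ≤ query < 2022-09-13 12:15 UTC
11·60 + 22 + 150 = 832 min
832 = 0·1440 + 832; 832 = 13·60 + 52 → 13:52, same day
→ 2022-06-16 13:52 GMY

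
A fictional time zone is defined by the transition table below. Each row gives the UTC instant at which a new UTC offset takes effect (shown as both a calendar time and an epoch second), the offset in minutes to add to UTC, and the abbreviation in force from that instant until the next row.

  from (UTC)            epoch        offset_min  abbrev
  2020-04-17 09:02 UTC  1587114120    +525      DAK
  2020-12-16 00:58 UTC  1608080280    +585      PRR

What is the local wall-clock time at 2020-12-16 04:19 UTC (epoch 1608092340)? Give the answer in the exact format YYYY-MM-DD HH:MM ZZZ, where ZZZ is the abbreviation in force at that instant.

2020-12-16 14:04 PRR

Query: 2020-12-16 04:19 UTC
Rule 2/2 (PRR, +09:45): 2020-12-16 00:58 UTC ≤ query < +∞
4·60 + 19 + 585 = 844 min
844 = 0·1440 + 844; 844 = 14·60 + 4 → 14:04, same day
→ 2020-12-16 14:04 PRR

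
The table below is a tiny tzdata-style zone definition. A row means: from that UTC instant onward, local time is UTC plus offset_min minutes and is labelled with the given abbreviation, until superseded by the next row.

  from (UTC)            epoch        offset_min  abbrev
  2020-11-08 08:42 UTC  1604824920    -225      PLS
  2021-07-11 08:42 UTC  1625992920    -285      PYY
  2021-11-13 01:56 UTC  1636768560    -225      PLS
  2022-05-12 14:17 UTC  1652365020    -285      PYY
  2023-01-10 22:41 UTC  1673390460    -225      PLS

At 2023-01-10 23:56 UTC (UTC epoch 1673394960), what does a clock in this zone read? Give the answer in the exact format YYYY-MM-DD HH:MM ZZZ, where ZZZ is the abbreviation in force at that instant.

2023-01-10 20:11 PLS

Query: 2023-01-10 23:56 UTC
Rule 5/5 (PLS, -03:45): 2023-01-10 22:41 UTC ≤ query < +∞
23·60 + 56 - 225 = 1211 min
1211 = 0·1440 + 1211; 1211 = 20·60 + 11 → 20:11, same day
→ 2023-01-10 20:11 PLS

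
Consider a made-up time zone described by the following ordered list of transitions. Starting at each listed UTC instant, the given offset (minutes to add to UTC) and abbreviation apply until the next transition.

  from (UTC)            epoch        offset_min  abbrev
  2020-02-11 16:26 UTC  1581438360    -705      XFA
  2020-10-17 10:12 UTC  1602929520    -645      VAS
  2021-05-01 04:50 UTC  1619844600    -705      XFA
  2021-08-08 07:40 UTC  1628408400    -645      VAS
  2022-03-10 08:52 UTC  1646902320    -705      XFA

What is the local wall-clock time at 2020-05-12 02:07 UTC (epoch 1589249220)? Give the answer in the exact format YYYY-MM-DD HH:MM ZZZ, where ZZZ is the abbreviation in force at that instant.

2020-05-11 14:22 XFA

Query: 2020-05-12 02:07 UTC
Rule 1/5 (XFA, -11:45): 2020-02-11 16:26 UTC ≤ query < 2020-10-17 10:12 UTC
2·60 + 7 - 705 = -578 min
-578 = -1·1440 + 862; 862 = 14·60 + 22 → 14:22, 2020-05-12 - 1 day = 2020-05-11
→ 2020-05-11 14:22 XFA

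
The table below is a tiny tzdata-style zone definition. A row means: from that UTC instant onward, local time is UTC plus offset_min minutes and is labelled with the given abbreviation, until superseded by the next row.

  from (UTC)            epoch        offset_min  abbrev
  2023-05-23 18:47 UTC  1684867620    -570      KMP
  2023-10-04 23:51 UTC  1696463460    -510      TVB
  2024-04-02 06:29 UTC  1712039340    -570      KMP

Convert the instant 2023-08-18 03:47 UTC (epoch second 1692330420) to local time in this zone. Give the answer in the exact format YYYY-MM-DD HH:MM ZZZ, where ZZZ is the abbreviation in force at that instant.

Query: 2023-08-18 03:47 UTC
Rule 1/3 (KMP, -09:30): 2023-05-23 18:47 UTC ≤ query < 2023-10-04 23:51 UTC
3·60 + 47 - 570 = -343 min
-343 = -1·1440 + 1097; 1097 = 18·60 + 17 → 18:17, 2023-08-18 - 1 day = 2023-08-17
→ 2023-08-17 18:17 KMP

2023-08-17 18:17 KMP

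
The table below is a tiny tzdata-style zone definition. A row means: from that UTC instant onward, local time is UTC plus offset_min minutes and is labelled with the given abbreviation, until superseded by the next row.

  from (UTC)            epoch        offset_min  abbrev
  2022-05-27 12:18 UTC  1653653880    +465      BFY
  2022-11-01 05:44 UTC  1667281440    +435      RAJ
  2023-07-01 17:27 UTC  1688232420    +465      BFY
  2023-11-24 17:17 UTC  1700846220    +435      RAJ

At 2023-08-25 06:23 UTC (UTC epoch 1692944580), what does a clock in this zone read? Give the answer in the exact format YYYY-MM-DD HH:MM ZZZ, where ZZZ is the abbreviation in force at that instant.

Query: 2023-08-25 06:23 UTC
Rule 3/4 (BFY, +07:45): 2023-07-01 17:27 UTC ≤ query < 2023-11-24 17:17 UTC
6·60 + 23 + 465 = 848 min
848 = 0·1440 + 848; 848 = 14·60 + 8 → 14:08, same day
→ 2023-08-25 14:08 BFY

2023-08-25 14:08 BFY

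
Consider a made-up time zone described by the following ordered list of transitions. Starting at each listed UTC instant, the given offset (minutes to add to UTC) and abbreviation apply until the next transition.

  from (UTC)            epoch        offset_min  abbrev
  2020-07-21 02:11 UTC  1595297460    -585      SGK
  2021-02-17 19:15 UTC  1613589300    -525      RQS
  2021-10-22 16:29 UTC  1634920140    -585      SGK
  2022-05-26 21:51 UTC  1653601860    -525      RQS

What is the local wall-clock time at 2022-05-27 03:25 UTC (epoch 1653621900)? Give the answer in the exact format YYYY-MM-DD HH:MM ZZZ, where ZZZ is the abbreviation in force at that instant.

2022-05-26 18:40 RQS

Query: 2022-05-27 03:25 UTC
Rule 4/4 (RQS, -08:45): 2022-05-26 21:51 UTC ≤ query < +∞
3·60 + 25 - 525 = -320 min
-320 = -1·1440 + 1120; 1120 = 18·60 + 40 → 18:40, 2022-05-27 - 1 day = 2022-05-26
→ 2022-05-26 18:40 RQS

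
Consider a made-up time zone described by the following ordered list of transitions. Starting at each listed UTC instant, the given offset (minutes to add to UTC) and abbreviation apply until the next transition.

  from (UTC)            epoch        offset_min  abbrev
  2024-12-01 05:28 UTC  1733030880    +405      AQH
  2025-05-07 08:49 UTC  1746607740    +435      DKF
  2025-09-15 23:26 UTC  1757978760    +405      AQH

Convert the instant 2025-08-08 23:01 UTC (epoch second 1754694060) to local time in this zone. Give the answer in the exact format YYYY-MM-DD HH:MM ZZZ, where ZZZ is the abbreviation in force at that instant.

2025-08-09 06:16 DKF

Query: 2025-08-08 23:01 UTC
Rule 2/3 (DKF, +07:15): 2025-05-07 08:49 UTC ≤ query < 2025-09-15 23:26 UTC
23·60 + 1 + 435 = 1816 min
1816 = 1·1440 + 376; 376 = 6·60 + 16 → 06:16, 2025-08-08 + 1 day = 2025-08-09
→ 2025-08-09 06:16 DKF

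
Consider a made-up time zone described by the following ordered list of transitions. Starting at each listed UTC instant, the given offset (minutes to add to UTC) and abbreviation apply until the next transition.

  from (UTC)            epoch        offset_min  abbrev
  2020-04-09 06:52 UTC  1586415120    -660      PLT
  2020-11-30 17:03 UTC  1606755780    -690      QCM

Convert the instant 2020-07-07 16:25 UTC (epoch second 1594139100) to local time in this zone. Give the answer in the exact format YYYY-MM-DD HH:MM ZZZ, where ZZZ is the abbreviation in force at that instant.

2020-07-07 05:25 PLT

Query: 2020-07-07 16:25 UTC
Rule 1/2 (PLT, -11:00): 2020-04-09 06:52 UTC ≤ query < 2020-11-30 17:03 UTC
16·60 + 25 - 660 = 325 min
325 = 0·1440 + 325; 325 = 5·60 + 25 → 05:25, same day
→ 2020-07-07 05:25 PLT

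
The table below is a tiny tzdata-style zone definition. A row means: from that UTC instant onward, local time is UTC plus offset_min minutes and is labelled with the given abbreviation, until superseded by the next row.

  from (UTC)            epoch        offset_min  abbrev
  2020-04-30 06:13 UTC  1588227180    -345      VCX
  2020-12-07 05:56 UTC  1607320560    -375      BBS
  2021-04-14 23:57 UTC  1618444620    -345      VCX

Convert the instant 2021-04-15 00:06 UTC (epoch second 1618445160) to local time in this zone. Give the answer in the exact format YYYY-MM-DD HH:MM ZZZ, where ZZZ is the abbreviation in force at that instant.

2021-04-14 18:21 VCX

Query: 2021-04-15 00:06 UTC
Rule 3/3 (VCX, -05:45): 2021-04-14 23:57 UTC ≤ query < +∞
0·60 + 6 - 345 = -339 min
-339 = -1·1440 + 1101; 1101 = 18·60 + 21 → 18:21, 2021-04-15 - 1 day = 2021-04-14
→ 2021-04-14 18:21 VCX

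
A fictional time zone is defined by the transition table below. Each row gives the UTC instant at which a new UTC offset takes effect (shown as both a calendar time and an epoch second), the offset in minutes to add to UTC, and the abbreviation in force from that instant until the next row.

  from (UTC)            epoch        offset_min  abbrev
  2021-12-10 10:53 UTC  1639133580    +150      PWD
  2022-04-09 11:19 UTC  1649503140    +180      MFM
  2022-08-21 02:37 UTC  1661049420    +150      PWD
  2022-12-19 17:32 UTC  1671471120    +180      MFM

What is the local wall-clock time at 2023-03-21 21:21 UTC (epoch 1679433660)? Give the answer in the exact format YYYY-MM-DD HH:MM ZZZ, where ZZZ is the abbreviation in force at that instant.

Query: 2023-03-21 21:21 UTC
Rule 4/4 (MFM, +03:00): 2022-12-19 17:32 UTC ≤ query < +∞
21·60 + 21 + 180 = 1461 min
1461 = 1·1440 + 21; 21 = 0·60 + 21 → 00:21, 2023-03-21 + 1 day = 2023-03-22
→ 2023-03-22 00:21 MFM

2023-03-22 00:21 MFM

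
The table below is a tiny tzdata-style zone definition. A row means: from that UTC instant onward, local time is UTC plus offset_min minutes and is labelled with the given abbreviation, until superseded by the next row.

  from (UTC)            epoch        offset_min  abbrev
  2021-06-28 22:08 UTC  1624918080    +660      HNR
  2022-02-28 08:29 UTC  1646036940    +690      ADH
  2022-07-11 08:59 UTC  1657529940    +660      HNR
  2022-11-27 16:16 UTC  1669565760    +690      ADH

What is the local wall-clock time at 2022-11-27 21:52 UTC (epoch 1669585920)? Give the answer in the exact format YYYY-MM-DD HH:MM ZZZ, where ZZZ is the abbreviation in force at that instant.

Query: 2022-11-27 21:52 UTC
Rule 4/4 (ADH, +11:30): 2022-11-27 16:16 UTC ≤ query < +∞
21·60 + 52 + 690 = 2002 min
2002 = 1·1440 + 562; 562 = 9·60 + 22 → 09:22, 2022-11-27 + 1 day = 2022-11-28
→ 2022-11-28 09:22 ADH

2022-11-28 09:22 ADH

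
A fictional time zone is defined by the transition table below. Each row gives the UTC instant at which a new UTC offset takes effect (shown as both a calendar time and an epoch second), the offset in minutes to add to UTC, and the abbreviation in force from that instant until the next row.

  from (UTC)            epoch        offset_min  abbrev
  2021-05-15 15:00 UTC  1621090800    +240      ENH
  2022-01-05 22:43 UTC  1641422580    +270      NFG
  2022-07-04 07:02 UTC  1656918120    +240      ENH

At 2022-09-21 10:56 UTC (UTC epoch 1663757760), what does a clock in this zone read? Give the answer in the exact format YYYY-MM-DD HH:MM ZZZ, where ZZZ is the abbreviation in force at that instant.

2022-09-21 14:56 ENH

Query: 2022-09-21 10:56 UTC
Rule 3/3 (ENH, +04:00): 2022-07-04 07:02 UTC ≤ query < +∞
10·60 + 56 + 240 = 896 min
896 = 0·1440 + 896; 896 = 14·60 + 56 → 14:56, same day
→ 2022-09-21 14:56 ENH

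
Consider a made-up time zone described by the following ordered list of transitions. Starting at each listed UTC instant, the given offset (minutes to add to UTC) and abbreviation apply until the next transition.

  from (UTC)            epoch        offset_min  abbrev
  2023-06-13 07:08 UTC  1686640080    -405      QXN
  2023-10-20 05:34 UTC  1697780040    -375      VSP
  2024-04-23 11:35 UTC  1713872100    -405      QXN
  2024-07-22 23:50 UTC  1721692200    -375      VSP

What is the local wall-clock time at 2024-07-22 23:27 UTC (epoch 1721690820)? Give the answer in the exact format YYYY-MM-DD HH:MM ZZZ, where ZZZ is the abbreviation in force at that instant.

Query: 2024-07-22 23:27 UTC
Rule 3/4 (QXN, -06:45): 2024-04-23 11:35 UTC ≤ query < 2024-07-22 23:50 UTC
23·60 + 27 - 405 = 1002 min
1002 = 0·1440 + 1002; 1002 = 16·60 + 42 → 16:42, same day
→ 2024-07-22 16:42 QXN

2024-07-22 16:42 QXN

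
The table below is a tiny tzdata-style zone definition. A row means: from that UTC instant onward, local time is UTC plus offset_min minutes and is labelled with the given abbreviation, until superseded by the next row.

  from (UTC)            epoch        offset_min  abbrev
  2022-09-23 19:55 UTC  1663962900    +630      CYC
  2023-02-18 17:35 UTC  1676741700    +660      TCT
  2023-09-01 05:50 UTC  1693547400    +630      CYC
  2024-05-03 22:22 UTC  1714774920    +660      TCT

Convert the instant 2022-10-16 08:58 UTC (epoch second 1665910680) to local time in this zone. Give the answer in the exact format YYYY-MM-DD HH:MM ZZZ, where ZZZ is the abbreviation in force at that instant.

2022-10-16 19:28 CYC

Query: 2022-10-16 08:58 UTC
Rule 1/4 (CYC, +10:30): 2022-09-23 19:55 UTC ≤ query < 2023-02-18 17:35 UTC
8·60 + 58 + 630 = 1168 min
1168 = 0·1440 + 1168; 1168 = 19·60 + 28 → 19:28, same day
→ 2022-10-16 19:28 CYC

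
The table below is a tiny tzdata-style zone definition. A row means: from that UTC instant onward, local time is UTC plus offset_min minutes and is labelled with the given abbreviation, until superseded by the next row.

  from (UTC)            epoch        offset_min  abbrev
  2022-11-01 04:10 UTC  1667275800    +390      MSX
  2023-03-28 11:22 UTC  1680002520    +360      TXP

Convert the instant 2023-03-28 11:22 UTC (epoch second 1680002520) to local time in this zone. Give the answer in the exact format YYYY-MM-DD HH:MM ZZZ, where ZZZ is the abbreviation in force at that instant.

2023-03-28 17:22 TXP

Query: 2023-03-28 11:22 UTC
Rule 2/2 (TXP, +06:00): 2023-03-28 11:22 UTC ≤ query < +∞
11·60 + 22 + 360 = 1042 min
1042 = 0·1440 + 1042; 1042 = 17·60 + 22 → 17:22, same day
→ 2023-03-28 17:22 TXP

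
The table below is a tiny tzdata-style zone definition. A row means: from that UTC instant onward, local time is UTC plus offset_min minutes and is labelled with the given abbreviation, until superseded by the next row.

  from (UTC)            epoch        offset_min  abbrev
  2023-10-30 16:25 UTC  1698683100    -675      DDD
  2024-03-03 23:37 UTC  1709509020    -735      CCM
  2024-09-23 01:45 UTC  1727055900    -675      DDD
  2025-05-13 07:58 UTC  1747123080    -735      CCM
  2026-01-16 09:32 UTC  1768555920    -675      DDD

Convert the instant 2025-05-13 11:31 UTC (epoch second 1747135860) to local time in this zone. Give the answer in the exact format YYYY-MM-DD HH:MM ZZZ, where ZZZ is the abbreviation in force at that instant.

Query: 2025-05-13 11:31 UTC
Rule 4/5 (CCM, -12:15): 2025-05-13 07:58 UTC ≤ query < 2026-01-16 09:32 UTC
11·60 + 31 - 735 = -44 min
-44 = -1·1440 + 1396; 1396 = 23·60 + 16 → 23:16, 2025-05-13 - 1 day = 2025-05-12
→ 2025-05-12 23:16 CCM

2025-05-12 23:16 CCM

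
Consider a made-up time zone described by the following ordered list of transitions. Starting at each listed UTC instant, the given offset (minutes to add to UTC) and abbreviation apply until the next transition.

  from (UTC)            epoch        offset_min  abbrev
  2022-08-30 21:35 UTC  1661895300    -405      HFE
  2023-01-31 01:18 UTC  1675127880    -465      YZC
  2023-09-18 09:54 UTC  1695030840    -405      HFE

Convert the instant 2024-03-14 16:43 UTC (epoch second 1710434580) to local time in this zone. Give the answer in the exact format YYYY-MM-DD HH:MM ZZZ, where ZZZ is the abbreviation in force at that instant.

2024-03-14 09:58 HFE

Query: 2024-03-14 16:43 UTC
Rule 3/3 (HFE, -06:45): 2023-09-18 09:54 UTC ≤ query < +∞
16·60 + 43 - 405 = 598 min
598 = 0·1440 + 598; 598 = 9·60 + 58 → 09:58, same day
→ 2024-03-14 09:58 HFE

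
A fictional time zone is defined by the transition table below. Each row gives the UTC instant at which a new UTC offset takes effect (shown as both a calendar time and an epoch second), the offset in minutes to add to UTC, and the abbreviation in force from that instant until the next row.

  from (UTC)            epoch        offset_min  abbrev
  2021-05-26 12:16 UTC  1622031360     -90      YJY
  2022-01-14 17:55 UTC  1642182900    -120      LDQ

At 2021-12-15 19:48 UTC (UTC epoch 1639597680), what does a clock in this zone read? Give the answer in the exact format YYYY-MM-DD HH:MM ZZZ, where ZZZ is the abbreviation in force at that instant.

Query: 2021-12-15 19:48 UTC
Rule 1/2 (YJY, -01:30): 2021-05-26 12:16 UTC ≤ query < 2022-01-14 17:55 UTC
19·60 + 48 - 90 = 1098 min
1098 = 0·1440 + 1098; 1098 = 18·60 + 18 → 18:18, same day
→ 2021-12-15 18:18 YJY

2021-12-15 18:18 YJY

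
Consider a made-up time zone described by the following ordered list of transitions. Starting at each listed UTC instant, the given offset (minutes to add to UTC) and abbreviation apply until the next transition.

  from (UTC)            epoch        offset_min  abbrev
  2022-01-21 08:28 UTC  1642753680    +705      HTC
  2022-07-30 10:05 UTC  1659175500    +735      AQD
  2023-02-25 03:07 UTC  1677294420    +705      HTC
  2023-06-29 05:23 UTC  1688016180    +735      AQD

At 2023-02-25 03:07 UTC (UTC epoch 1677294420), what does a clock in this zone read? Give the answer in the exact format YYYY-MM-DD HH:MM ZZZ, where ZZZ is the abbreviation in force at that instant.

Query: 2023-02-25 03:07 UTC
Rule 3/4 (HTC, +11:45): 2023-02-25 03:07 UTC ≤ query < 2023-06-29 05:23 UTC
3·60 + 7 + 705 = 892 min
892 = 0·1440 + 892; 892 = 14·60 + 52 → 14:52, same day
→ 2023-02-25 14:52 HTC

2023-02-25 14:52 HTC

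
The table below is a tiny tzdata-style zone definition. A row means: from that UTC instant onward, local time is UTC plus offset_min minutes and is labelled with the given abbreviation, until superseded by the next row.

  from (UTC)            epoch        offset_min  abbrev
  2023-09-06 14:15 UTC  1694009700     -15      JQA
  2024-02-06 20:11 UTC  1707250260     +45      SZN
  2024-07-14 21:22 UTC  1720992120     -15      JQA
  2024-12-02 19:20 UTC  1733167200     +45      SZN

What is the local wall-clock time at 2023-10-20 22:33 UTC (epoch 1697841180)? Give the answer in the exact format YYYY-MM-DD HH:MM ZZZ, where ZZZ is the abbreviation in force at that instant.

2023-10-20 22:18 JQA

Query: 2023-10-20 22:33 UTC
Rule 1/4 (JQA, -00:15): 2023-09-06 14:15 UTC ≤ query < 2024-02-06 20:11 UTC
22·60 + 33 - 15 = 1338 min
1338 = 0·1440 + 1338; 1338 = 22·60 + 18 → 22:18, same day
→ 2023-10-20 22:18 JQA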